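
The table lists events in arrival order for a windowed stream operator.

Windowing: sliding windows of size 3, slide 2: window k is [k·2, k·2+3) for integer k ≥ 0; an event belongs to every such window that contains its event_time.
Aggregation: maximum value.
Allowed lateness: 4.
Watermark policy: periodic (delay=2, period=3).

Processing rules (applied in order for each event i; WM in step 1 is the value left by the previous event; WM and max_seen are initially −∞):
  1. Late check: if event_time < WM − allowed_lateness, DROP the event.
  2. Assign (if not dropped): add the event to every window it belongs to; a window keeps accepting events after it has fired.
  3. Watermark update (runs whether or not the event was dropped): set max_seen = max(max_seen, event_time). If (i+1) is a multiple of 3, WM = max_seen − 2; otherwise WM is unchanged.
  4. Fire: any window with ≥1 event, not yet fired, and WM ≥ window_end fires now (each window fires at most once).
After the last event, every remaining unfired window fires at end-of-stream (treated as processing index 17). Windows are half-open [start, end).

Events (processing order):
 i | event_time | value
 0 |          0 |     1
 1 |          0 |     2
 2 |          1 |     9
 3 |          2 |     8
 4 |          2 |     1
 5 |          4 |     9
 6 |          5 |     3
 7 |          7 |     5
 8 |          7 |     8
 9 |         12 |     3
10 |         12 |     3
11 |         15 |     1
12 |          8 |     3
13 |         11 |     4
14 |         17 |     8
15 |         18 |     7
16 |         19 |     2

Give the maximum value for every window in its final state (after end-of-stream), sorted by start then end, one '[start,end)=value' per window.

[0,3)=9 [2,5)=9 [4,7)=9 [6,9)=8 [10,13)=4 [12,15)=3 [14,17)=1 [16,19)=8 [18,21)=7

i=0 t=0 v=1: → [0,3); WM=−∞
i=1 t=0 v=2: → [0,3); WM=−∞
i=2 t=1 v=9: → [0,3); WM=-1
i=3 t=2 v=8: → [2,5),[0,3); WM=-1
i=4 t=2 v=1: → [2,5),[0,3); WM=-1
i=5 t=4 v=9: → [4,7),[2,5); WM=2
i=6 t=5 v=3: → [4,7); WM=2
i=7 t=7 v=5: → [6,9); WM=2
i=8 t=7 v=8: → [6,9); WM=5; [0,3) fires=9 [2,5) fires=9
i=9 t=12 v=3: → [12,15),[10,13); WM=5
i=10 t=12 v=3: → [12,15),[10,13); WM=5
i=11 t=15 v=1: → [14,17); WM=13; [4,7) fires=9 [6,9) fires=8 [10,13) fires=3
i=12 t=8 v=3: DROP (t<13-4); WM=13
i=13 t=11 v=4: → [10,13); WM=13
i=14 t=17 v=8: → [16,19); WM=15; [12,15) fires=3
i=15 t=18 v=7: → [18,21),[16,19); WM=15
i=16 t=19 v=2: → [18,21); WM=15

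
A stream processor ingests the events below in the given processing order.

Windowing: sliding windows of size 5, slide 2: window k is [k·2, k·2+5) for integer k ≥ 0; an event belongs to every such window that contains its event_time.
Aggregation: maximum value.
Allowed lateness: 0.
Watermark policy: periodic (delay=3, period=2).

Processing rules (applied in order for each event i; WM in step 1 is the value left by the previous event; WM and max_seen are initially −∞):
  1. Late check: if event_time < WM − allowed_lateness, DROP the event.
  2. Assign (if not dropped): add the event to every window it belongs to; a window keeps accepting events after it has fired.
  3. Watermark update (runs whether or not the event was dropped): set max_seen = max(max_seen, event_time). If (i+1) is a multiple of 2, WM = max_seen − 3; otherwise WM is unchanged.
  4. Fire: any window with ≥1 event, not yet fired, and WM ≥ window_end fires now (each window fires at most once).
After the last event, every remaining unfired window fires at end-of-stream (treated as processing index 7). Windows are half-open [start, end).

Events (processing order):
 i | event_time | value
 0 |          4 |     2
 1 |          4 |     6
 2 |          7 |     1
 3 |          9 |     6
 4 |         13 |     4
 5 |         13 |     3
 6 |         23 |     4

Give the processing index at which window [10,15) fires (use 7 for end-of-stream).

7

i=0 t=4 v=2: → [4,9),[2,7),[0,5); WM=−∞
i=1 t=4 v=6: → [4,9),[2,7),[0,5); WM=1
i=2 t=7 v=1: → [6,11),[4,9); WM=1
i=3 t=9 v=6: → [8,13),[6,11); WM=6; [0,5) fires=6
i=4 t=13 v=4: → [12,17),[10,15); WM=6
i=5 t=13 v=3: → [12,17),[10,15); WM=10; [2,7) fires=6 [4,9) fires=6
i=6 t=23 v=4: → [22,27),[20,25); WM=10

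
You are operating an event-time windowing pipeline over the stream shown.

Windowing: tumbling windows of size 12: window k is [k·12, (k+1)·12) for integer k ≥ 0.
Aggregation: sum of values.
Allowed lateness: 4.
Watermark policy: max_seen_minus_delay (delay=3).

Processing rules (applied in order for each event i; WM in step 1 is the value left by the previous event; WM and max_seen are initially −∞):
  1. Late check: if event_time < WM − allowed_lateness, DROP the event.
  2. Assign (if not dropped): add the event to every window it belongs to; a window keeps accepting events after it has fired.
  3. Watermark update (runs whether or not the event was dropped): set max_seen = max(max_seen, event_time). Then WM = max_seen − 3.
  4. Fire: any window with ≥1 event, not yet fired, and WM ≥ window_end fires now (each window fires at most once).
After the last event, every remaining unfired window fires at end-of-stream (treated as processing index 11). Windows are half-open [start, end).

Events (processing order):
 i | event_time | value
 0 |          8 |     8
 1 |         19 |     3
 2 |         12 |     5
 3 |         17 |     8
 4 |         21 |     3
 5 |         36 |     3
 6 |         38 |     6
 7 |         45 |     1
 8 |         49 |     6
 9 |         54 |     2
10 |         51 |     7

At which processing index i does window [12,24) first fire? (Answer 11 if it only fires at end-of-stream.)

i=0 t=8 v=8: → [0,12); WM=5
i=1 t=19 v=3: → [12,24); WM=16; [0,12) fires=8
i=2 t=12 v=5: → [12,24); WM=16
i=3 t=17 v=8: → [12,24); WM=16
i=4 t=21 v=3: → [12,24); WM=18
i=5 t=36 v=3: → [36,48); WM=33; [12,24) fires=19
i=6 t=38 v=6: → [36,48); WM=35
i=7 t=45 v=1: → [36,48); WM=42
i=8 t=49 v=6: → [48,60); WM=46
i=9 t=54 v=2: → [48,60); WM=51; [36,48) fires=10
i=10 t=51 v=7: → [48,60); WM=51

5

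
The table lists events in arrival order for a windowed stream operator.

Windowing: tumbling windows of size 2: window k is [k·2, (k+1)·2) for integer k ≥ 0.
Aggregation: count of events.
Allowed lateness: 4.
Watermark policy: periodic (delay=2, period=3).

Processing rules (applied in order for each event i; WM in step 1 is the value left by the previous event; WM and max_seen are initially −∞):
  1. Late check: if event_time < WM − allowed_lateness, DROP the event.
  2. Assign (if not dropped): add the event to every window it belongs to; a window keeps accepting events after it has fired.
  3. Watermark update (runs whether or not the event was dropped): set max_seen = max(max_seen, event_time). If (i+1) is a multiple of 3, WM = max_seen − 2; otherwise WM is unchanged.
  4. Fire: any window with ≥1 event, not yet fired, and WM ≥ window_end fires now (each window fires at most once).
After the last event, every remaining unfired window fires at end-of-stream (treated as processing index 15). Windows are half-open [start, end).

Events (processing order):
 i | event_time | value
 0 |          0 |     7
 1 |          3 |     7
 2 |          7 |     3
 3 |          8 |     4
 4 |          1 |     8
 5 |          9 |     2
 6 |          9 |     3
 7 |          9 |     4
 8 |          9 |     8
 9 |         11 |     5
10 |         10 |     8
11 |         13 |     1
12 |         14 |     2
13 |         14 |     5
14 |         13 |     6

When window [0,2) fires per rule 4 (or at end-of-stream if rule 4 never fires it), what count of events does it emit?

i=0 t=0 v=7: → [0,2); WM=−∞
i=1 t=3 v=7: → [2,4); WM=−∞
i=2 t=7 v=3: → [6,8); WM=5; [0,2) fires=1 [2,4) fires=1
i=3 t=8 v=4: → [8,10); WM=5
i=4 t=1 v=8: → [0,2); WM=5
i=5 t=9 v=2: → [8,10); WM=7
i=6 t=9 v=3: → [8,10); WM=7
i=7 t=9 v=4: → [8,10); WM=7
i=8 t=9 v=8: → [8,10); WM=7
i=9 t=11 v=5: → [10,12); WM=7
i=10 t=10 v=8: → [10,12); WM=7
i=11 t=13 v=1: → [12,14); WM=11; [6,8) fires=1 [8,10) fires=5
i=12 t=14 v=2: → [14,16); WM=11
i=13 t=14 v=5: → [14,16); WM=11
i=14 t=13 v=6: → [12,14); WM=12; [10,12) fires=2

1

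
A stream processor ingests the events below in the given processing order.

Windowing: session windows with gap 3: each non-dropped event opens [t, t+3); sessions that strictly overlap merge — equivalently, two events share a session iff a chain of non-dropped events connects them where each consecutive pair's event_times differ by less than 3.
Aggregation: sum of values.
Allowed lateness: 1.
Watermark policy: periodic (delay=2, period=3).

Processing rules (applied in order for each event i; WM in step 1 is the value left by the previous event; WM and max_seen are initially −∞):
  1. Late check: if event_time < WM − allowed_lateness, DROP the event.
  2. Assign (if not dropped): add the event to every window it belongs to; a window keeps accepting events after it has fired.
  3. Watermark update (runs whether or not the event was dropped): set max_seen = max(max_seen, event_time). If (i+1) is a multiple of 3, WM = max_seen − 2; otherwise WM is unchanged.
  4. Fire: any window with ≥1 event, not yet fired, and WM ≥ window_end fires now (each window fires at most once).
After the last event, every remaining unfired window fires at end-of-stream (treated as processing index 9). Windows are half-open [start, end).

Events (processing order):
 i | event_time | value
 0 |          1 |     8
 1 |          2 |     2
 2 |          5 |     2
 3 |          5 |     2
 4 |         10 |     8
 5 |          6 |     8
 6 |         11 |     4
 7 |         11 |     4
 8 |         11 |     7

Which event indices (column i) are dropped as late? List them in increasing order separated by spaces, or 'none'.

i=0 t=1 v=8: → [1,4); WM=−∞
i=1 t=2 v=2: → [1,5); WM=−∞
i=2 t=5 v=2: → [5,8); WM=3
i=3 t=5 v=2: → [5,8); WM=3
i=4 t=10 v=8: → [10,13); WM=3
i=5 t=6 v=8: → [5,9); WM=8
i=6 t=11 v=4: → [10,14); WM=8
i=7 t=11 v=4: → [10,14); WM=8
i=8 t=11 v=7: → [10,14); WM=9

none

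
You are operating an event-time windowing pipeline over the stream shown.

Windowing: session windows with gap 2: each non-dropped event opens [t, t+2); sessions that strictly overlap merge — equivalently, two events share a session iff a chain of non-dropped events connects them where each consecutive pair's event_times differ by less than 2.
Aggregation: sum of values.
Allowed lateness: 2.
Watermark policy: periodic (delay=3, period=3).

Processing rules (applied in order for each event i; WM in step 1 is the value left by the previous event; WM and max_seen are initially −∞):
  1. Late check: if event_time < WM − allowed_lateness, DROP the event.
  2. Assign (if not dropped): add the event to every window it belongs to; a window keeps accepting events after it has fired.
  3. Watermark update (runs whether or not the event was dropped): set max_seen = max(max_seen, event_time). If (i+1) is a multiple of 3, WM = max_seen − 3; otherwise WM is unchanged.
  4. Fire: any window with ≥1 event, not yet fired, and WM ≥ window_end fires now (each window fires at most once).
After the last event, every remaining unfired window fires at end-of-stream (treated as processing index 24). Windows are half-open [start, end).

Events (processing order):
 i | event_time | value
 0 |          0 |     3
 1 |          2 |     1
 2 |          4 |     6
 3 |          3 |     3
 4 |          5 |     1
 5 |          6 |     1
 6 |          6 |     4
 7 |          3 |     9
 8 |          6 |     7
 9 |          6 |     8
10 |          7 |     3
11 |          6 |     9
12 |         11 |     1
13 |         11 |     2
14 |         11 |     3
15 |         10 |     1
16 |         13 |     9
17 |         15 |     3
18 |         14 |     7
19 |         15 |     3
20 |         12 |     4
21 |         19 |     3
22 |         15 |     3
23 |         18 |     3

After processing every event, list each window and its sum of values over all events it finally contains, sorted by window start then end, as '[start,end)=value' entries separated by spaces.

[0,2)=3 [2,9)=52 [10,17)=36 [18,21)=6

i=0 t=0 v=3: → [0,2); WM=−∞
i=1 t=2 v=1: → [2,4); WM=−∞
i=2 t=4 v=6: → [4,6); WM=1
i=3 t=3 v=3: → [2,6); WM=1
i=4 t=5 v=1: → [2,7); WM=1
i=5 t=6 v=1: → [2,8); WM=3
i=6 t=6 v=4: → [2,8); WM=3
i=7 t=3 v=9: → [2,8); WM=3
i=8 t=6 v=7: → [2,8); WM=3
i=9 t=6 v=8: → [2,8); WM=3
i=10 t=7 v=3: → [2,9); WM=3
i=11 t=6 v=9: → [2,9); WM=4
i=12 t=11 v=1: → [11,13); WM=4
i=13 t=11 v=2: → [11,13); WM=4
i=14 t=11 v=3: → [11,13); WM=8
i=15 t=10 v=1: → [10,13); WM=8
i=16 t=13 v=9: → [13,15); WM=8
i=17 t=15 v=3: → [15,17); WM=12
i=18 t=14 v=7: → [13,17); WM=12
i=19 t=15 v=3: → [13,17); WM=12
i=20 t=12 v=4: → [10,17); WM=12
i=21 t=19 v=3: → [19,21); WM=12
i=22 t=15 v=3: → [10,17); WM=12
i=23 t=18 v=3: → [18,21); WM=16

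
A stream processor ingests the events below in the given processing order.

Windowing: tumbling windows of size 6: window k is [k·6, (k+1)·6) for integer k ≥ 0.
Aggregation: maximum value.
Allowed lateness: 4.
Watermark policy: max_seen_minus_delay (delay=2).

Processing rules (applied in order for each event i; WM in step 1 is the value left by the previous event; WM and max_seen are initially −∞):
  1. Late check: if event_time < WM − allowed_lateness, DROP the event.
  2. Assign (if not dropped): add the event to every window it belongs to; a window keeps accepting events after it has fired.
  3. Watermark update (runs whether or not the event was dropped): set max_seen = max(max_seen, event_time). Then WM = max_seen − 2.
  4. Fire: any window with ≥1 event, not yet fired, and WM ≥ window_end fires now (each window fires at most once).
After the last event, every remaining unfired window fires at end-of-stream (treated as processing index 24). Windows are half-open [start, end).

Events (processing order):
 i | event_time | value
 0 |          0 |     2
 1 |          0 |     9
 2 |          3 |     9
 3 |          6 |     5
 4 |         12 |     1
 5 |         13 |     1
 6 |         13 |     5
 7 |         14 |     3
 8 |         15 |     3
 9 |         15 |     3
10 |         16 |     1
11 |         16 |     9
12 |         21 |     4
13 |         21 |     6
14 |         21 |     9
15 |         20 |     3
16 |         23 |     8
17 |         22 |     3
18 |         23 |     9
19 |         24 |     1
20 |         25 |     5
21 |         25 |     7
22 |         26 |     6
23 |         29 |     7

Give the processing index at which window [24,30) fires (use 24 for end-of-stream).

24

i=0 t=0 v=2: → [0,6); WM=-2
i=1 t=0 v=9: → [0,6); WM=-2
i=2 t=3 v=9: → [0,6); WM=1
i=3 t=6 v=5: → [6,12); WM=4
i=4 t=12 v=1: → [12,18); WM=10; [0,6) fires=9
i=5 t=13 v=1: → [12,18); WM=11
i=6 t=13 v=5: → [12,18); WM=11
i=7 t=14 v=3: → [12,18); WM=12; [6,12) fires=5
i=8 t=15 v=3: → [12,18); WM=13
i=9 t=15 v=3: → [12,18); WM=13
i=10 t=16 v=1: → [12,18); WM=14
i=11 t=16 v=9: → [12,18); WM=14
i=12 t=21 v=4: → [18,24); WM=19; [12,18) fires=9
i=13 t=21 v=6: → [18,24); WM=19
i=14 t=21 v=9: → [18,24); WM=19
i=15 t=20 v=3: → [18,24); WM=19
i=16 t=23 v=8: → [18,24); WM=21
i=17 t=22 v=3: → [18,24); WM=21
i=18 t=23 v=9: → [18,24); WM=21
i=19 t=24 v=1: → [24,30); WM=22
i=20 t=25 v=5: → [24,30); WM=23
i=21 t=25 v=7: → [24,30); WM=23
i=22 t=26 v=6: → [24,30); WM=24; [18,24) fires=9
i=23 t=29 v=7: → [24,30); WM=27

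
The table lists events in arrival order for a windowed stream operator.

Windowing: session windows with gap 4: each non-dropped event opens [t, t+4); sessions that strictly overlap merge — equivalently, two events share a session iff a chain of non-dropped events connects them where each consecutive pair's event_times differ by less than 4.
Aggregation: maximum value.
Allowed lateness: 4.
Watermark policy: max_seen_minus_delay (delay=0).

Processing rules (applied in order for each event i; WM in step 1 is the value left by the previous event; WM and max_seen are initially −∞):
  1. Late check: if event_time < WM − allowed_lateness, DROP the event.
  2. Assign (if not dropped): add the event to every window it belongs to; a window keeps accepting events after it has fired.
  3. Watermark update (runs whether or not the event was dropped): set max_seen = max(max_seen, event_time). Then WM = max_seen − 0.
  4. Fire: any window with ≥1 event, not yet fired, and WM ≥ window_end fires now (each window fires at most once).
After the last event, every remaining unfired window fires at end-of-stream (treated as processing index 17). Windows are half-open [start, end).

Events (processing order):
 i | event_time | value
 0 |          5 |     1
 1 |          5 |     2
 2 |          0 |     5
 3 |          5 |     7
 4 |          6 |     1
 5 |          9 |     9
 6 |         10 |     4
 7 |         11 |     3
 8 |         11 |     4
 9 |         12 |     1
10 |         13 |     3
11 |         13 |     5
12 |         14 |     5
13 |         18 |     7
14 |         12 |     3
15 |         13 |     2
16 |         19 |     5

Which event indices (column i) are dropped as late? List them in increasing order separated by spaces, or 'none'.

2 14 15

i=0 t=5 v=1: → [5,9); WM=5
i=1 t=5 v=2: → [5,9); WM=5
i=2 t=0 v=5: DROP (t<5-4); WM=5
i=3 t=5 v=7: → [5,9); WM=5
i=4 t=6 v=1: → [5,10); WM=6
i=5 t=9 v=9: → [5,13); WM=9
i=6 t=10 v=4: → [5,14); WM=10
i=7 t=11 v=3: → [5,15); WM=11
i=8 t=11 v=4: → [5,15); WM=11
i=9 t=12 v=1: → [5,16); WM=12
i=10 t=13 v=3: → [5,17); WM=13
i=11 t=13 v=5: → [5,17); WM=13
i=12 t=14 v=5: → [5,18); WM=14
i=13 t=18 v=7: → [18,22); WM=18
i=14 t=12 v=3: DROP (t<18-4); WM=18
i=15 t=13 v=2: DROP (t<18-4); WM=18
i=16 t=19 v=5: → [18,23); WM=19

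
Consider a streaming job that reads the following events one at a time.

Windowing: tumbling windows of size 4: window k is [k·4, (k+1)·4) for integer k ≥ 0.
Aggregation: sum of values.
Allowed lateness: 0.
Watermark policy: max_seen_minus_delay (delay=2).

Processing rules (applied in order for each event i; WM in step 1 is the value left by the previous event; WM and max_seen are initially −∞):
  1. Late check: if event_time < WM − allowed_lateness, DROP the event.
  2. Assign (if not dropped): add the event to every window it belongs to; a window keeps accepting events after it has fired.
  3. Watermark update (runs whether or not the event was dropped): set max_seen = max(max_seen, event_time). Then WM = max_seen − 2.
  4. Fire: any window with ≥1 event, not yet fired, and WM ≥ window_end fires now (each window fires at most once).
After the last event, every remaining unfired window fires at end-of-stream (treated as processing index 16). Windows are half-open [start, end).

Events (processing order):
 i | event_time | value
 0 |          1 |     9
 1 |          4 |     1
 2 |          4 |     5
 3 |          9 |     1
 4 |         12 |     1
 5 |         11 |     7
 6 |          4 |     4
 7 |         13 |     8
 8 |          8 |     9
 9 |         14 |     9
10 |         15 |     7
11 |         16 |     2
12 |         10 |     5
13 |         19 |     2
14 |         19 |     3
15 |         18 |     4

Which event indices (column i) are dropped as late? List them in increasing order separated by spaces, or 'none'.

i=0 t=1 v=9: → [0,4); WM=-1
i=1 t=4 v=1: → [4,8); WM=2
i=2 t=4 v=5: → [4,8); WM=2
i=3 t=9 v=1: → [8,12); WM=7; [0,4) fires=9
i=4 t=12 v=1: → [12,16); WM=10; [4,8) fires=6
i=5 t=11 v=7: → [8,12); WM=10
i=6 t=4 v=4: DROP (t<10-0); WM=10
i=7 t=13 v=8: → [12,16); WM=11
i=8 t=8 v=9: DROP (t<11-0); WM=11
i=9 t=14 v=9: → [12,16); WM=12; [8,12) fires=8
i=10 t=15 v=7: → [12,16); WM=13
i=11 t=16 v=2: → [16,20); WM=14
i=12 t=10 v=5: DROP (t<14-0); WM=14
i=13 t=19 v=2: → [16,20); WM=17; [12,16) fires=25
i=14 t=19 v=3: → [16,20); WM=17
i=15 t=18 v=4: → [16,20); WM=17

6 8 12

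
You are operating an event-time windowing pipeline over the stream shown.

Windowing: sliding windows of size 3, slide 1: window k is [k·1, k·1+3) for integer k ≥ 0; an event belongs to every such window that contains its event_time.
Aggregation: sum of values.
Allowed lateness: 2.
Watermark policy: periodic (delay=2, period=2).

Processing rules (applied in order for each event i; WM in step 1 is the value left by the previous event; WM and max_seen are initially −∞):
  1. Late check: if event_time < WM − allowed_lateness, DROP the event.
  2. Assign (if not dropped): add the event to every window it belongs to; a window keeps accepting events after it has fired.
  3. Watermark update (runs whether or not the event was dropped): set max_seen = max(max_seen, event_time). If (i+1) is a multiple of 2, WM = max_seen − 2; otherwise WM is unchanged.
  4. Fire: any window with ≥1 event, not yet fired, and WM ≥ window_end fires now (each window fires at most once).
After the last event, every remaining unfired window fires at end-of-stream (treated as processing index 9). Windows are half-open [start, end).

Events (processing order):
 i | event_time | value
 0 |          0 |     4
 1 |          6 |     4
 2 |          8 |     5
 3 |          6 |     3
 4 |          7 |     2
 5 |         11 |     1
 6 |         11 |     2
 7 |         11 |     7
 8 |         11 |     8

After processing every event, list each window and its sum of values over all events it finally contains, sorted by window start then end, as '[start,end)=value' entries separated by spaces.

i=0 t=0 v=4: → [0,3); WM=−∞
i=1 t=6 v=4: → [6,9),[5,8),[4,7); WM=4; [0,3) fires=4
i=2 t=8 v=5: → [8,11),[7,10),[6,9); WM=4
i=3 t=6 v=3: → [6,9),[5,8),[4,7); WM=6
i=4 t=7 v=2: → [7,10),[6,9),[5,8); WM=6
i=5 t=11 v=1: → [11,14),[10,13),[9,12); WM=9; [4,7) fires=7 [5,8) fires=9 [6,9) fires=14
i=6 t=11 v=2: → [11,14),[10,13),[9,12); WM=9
i=7 t=11 v=7: → [11,14),[10,13),[9,12); WM=9
i=8 t=11 v=8: → [11,14),[10,13),[9,12); WM=9

[0,3)=4 [4,7)=7 [5,8)=9 [6,9)=14 [7,10)=7 [8,11)=5 [9,12)=18 [10,13)=18 [11,14)=18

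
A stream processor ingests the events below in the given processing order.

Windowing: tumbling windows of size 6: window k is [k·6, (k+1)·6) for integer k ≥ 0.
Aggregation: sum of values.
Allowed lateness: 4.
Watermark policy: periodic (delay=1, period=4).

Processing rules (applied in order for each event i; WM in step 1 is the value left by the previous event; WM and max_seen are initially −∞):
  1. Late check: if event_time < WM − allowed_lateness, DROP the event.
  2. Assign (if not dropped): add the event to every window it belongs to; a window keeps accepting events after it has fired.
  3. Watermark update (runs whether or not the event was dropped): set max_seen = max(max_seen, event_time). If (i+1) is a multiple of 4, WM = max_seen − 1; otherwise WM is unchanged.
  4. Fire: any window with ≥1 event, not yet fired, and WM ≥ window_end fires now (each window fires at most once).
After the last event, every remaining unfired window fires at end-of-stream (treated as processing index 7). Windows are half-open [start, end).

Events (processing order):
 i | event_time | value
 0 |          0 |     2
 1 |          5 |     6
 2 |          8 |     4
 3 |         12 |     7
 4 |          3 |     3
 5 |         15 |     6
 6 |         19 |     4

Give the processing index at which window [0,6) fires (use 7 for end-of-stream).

i=0 t=0 v=2: → [0,6); WM=−∞
i=1 t=5 v=6: → [0,6); WM=−∞
i=2 t=8 v=4: → [6,12); WM=−∞
i=3 t=12 v=7: → [12,18); WM=11; [0,6) fires=8
i=4 t=3 v=3: DROP (t<11-4); WM=11
i=5 t=15 v=6: → [12,18); WM=11
i=6 t=19 v=4: → [18,24); WM=11

3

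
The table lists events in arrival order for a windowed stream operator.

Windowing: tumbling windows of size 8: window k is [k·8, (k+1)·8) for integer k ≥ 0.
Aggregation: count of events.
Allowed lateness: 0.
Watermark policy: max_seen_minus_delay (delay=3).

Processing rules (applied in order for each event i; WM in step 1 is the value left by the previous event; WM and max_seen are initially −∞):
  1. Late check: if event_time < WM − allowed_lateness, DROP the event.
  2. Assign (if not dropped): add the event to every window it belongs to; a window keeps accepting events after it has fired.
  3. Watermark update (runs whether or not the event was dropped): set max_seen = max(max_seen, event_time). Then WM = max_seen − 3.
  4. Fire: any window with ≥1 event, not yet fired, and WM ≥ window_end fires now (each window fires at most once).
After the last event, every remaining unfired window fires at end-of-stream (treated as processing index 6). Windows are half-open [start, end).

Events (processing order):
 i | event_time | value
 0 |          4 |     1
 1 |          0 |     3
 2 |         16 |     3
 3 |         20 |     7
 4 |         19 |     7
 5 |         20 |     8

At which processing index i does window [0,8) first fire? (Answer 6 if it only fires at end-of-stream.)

i=0 t=4 v=1: → [0,8); WM=1
i=1 t=0 v=3: DROP (t<1-0); WM=1
i=2 t=16 v=3: → [16,24); WM=13; [0,8) fires=1
i=3 t=20 v=7: → [16,24); WM=17
i=4 t=19 v=7: → [16,24); WM=17
i=5 t=20 v=8: → [16,24); WM=17

2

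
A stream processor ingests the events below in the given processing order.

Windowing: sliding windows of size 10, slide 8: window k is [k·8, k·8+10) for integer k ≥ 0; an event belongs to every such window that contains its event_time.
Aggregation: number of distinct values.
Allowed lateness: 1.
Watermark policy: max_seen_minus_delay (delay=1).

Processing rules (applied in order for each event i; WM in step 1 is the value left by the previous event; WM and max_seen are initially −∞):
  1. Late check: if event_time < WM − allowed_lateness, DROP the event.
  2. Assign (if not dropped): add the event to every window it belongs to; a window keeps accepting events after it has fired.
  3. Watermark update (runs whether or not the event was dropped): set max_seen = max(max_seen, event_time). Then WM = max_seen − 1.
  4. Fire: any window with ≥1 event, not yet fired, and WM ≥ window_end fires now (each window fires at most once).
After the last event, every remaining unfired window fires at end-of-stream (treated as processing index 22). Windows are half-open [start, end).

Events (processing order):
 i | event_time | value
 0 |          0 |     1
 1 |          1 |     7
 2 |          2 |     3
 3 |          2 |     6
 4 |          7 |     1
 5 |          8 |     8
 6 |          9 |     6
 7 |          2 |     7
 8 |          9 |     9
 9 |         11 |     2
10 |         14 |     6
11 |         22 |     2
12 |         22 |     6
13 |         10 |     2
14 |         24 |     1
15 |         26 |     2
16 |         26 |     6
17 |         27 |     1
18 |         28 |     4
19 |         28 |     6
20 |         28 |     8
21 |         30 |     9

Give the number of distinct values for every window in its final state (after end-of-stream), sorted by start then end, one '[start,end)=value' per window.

[0,10)=6 [8,18)=4 [16,26)=3 [24,34)=6

i=0 t=0 v=1: → [0,10); WM=-1
i=1 t=1 v=7: → [0,10); WM=0
i=2 t=2 v=3: → [0,10); WM=1
i=3 t=2 v=6: → [0,10); WM=1
i=4 t=7 v=1: → [0,10); WM=6
i=5 t=8 v=8: → [8,18),[0,10); WM=7
i=6 t=9 v=6: → [8,18),[0,10); WM=8
i=7 t=2 v=7: DROP (t<8-1); WM=8
i=8 t=9 v=9: → [8,18),[0,10); WM=8
i=9 t=11 v=2: → [8,18); WM=10; [0,10) fires=6
i=10 t=14 v=6: → [8,18); WM=13
i=11 t=22 v=2: → [16,26); WM=21; [8,18) fires=4
i=12 t=22 v=6: → [16,26); WM=21
i=13 t=10 v=2: DROP (t<21-1); WM=21
i=14 t=24 v=1: → [24,34),[16,26); WM=23
i=15 t=26 v=2: → [24,34); WM=25
i=16 t=26 v=6: → [24,34); WM=25
i=17 t=27 v=1: → [24,34); WM=26; [16,26) fires=3
i=18 t=28 v=4: → [24,34); WM=27
i=19 t=28 v=6: → [24,34); WM=27
i=20 t=28 v=8: → [24,34); WM=27
i=21 t=30 v=9: → [24,34); WM=29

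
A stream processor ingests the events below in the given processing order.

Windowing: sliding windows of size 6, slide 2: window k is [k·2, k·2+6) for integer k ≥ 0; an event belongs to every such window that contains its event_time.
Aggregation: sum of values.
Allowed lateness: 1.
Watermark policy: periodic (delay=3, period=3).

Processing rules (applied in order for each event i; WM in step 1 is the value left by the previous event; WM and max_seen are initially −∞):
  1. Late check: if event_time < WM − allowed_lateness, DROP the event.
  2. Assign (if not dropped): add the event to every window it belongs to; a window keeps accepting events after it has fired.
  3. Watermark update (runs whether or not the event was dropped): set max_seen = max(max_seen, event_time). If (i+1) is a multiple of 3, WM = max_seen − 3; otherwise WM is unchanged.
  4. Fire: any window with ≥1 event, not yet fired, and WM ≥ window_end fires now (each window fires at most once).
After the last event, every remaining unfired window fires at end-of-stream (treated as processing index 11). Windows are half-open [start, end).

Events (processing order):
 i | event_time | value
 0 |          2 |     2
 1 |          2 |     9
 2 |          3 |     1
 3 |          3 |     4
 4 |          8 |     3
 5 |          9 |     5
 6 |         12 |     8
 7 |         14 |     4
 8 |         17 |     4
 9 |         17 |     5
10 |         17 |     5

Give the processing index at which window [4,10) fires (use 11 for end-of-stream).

8

i=0 t=2 v=2: → [2,8),[0,6); WM=−∞
i=1 t=2 v=9: → [2,8),[0,6); WM=−∞
i=2 t=3 v=1: → [2,8),[0,6); WM=0
i=3 t=3 v=4: → [2,8),[0,6); WM=0
i=4 t=8 v=3: → [8,14),[6,12),[4,10); WM=0
i=5 t=9 v=5: → [8,14),[6,12),[4,10); WM=6; [0,6) fires=16
i=6 t=12 v=8: → [12,18),[10,16),[8,14); WM=6
i=7 t=14 v=4: → [14,20),[12,18),[10,16); WM=6
i=8 t=17 v=4: → [16,22),[14,20),[12,18); WM=14; [2,8) fires=16 [4,10) fires=8 [6,12) fires=8 [8,14) fires=16
i=9 t=17 v=5: → [16,22),[14,20),[12,18); WM=14
i=10 t=17 v=5: → [16,22),[14,20),[12,18); WM=14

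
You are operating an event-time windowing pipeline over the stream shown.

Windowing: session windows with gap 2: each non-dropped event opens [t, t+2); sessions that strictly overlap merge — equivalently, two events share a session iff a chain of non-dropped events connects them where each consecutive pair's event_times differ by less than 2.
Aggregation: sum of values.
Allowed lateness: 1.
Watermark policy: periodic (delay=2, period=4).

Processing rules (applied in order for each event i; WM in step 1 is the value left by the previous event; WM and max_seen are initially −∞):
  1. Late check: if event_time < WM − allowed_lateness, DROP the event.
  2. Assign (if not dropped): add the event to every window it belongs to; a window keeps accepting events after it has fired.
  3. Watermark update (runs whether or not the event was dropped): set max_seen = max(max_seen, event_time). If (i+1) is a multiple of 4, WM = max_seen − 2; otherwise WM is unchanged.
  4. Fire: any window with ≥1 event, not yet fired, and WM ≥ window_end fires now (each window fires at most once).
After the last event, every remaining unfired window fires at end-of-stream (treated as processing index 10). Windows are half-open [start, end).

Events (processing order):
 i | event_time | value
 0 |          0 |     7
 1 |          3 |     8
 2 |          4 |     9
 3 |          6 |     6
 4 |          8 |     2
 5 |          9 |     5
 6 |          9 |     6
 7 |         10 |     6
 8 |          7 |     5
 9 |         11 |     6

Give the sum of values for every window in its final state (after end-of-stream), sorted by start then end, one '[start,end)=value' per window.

[0,2)=7 [3,6)=17 [6,13)=36

i=0 t=0 v=7: → [0,2); WM=−∞
i=1 t=3 v=8: → [3,5); WM=−∞
i=2 t=4 v=9: → [3,6); WM=−∞
i=3 t=6 v=6: → [6,8); WM=4
i=4 t=8 v=2: → [8,10); WM=4
i=5 t=9 v=5: → [8,11); WM=4
i=6 t=9 v=6: → [8,11); WM=4
i=7 t=10 v=6: → [8,12); WM=8
i=8 t=7 v=5: → [6,12); WM=8
i=9 t=11 v=6: → [6,13); WM=8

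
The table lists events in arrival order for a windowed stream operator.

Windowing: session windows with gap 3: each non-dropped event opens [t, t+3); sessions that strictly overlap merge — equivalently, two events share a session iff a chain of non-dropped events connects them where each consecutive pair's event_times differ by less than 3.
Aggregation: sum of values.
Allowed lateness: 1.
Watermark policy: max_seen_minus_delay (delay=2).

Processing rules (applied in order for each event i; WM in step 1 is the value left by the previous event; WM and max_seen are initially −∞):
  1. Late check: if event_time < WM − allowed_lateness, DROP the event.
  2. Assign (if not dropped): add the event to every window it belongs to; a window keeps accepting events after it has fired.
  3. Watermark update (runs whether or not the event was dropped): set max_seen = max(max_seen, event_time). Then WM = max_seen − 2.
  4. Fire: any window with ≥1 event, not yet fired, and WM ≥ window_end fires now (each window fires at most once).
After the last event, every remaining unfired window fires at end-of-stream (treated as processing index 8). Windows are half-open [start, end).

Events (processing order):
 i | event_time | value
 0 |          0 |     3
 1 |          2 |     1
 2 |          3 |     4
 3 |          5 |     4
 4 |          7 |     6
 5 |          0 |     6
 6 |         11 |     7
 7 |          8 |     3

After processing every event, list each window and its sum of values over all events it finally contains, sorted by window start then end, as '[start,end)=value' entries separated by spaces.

i=0 t=0 v=3: → [0,3); WM=-2
i=1 t=2 v=1: → [0,5); WM=0
i=2 t=3 v=4: → [0,6); WM=1
i=3 t=5 v=4: → [0,8); WM=3
i=4 t=7 v=6: → [0,10); WM=5
i=5 t=0 v=6: DROP (t<5-1); WM=5
i=6 t=11 v=7: → [11,14); WM=9
i=7 t=8 v=3: → [0,11); WM=9

[0,11)=21 [11,14)=7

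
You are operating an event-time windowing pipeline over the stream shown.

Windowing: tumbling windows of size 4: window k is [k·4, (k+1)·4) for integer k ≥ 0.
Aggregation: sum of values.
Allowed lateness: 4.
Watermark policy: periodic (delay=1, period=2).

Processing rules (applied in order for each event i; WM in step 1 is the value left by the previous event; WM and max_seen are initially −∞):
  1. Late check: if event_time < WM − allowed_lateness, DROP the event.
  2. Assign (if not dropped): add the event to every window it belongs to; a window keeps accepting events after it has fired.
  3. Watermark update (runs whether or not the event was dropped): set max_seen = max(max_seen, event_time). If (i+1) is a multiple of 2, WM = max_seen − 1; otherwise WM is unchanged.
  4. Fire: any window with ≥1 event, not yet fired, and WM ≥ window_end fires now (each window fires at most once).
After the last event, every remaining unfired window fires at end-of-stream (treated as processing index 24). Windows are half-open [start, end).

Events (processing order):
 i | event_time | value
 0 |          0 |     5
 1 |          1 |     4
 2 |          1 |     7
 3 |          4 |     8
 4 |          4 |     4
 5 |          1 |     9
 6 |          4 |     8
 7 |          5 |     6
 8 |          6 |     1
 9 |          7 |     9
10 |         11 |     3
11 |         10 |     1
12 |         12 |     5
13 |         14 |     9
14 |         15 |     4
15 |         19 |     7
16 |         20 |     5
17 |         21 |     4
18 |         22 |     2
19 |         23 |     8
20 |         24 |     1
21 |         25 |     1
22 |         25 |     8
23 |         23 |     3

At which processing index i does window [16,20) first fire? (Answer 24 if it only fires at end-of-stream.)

17

i=0 t=0 v=5: → [0,4); WM=−∞
i=1 t=1 v=4: → [0,4); WM=0
i=2 t=1 v=7: → [0,4); WM=0
i=3 t=4 v=8: → [4,8); WM=3
i=4 t=4 v=4: → [4,8); WM=3
i=5 t=1 v=9: → [0,4); WM=3
i=6 t=4 v=8: → [4,8); WM=3
i=7 t=5 v=6: → [4,8); WM=4; [0,4) fires=25
i=8 t=6 v=1: → [4,8); WM=4
i=9 t=7 v=9: → [4,8); WM=6
i=10 t=11 v=3: → [8,12); WM=6
i=11 t=10 v=1: → [8,12); WM=10; [4,8) fires=36
i=12 t=12 v=5: → [12,16); WM=10
i=13 t=14 v=9: → [12,16); WM=13; [8,12) fires=4
i=14 t=15 v=4: → [12,16); WM=13
i=15 t=19 v=7: → [16,20); WM=18; [12,16) fires=18
i=16 t=20 v=5: → [20,24); WM=18
i=17 t=21 v=4: → [20,24); WM=20; [16,20) fires=7
i=18 t=22 v=2: → [20,24); WM=20
i=19 t=23 v=8: → [20,24); WM=22
i=20 t=24 v=1: → [24,28); WM=22
i=21 t=25 v=1: → [24,28); WM=24; [20,24) fires=19
i=22 t=25 v=8: → [24,28); WM=24
i=23 t=23 v=3: → [20,24); WM=24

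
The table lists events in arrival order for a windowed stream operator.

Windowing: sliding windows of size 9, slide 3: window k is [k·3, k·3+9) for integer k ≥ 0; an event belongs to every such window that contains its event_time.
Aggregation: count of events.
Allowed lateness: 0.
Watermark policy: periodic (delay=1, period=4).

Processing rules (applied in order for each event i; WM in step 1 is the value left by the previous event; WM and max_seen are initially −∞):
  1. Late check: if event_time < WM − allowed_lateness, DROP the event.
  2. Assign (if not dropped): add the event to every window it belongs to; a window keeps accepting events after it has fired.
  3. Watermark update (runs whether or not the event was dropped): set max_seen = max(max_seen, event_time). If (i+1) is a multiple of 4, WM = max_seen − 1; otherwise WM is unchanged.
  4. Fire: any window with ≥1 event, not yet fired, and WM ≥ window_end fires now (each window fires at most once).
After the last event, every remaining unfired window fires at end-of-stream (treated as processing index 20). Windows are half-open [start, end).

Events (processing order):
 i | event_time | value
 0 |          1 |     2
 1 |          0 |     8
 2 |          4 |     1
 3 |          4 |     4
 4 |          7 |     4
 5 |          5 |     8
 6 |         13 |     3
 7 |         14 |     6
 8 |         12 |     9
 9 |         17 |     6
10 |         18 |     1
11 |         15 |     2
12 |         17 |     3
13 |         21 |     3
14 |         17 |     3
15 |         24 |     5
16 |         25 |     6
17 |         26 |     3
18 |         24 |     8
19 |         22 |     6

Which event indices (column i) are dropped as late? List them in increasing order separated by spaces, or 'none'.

i=0 t=1 v=2: → [0,9); WM=−∞
i=1 t=0 v=8: → [0,9); WM=−∞
i=2 t=4 v=1: → [3,12),[0,9); WM=−∞
i=3 t=4 v=4: → [3,12),[0,9); WM=3
i=4 t=7 v=4: → [6,15),[3,12),[0,9); WM=3
i=5 t=5 v=8: → [3,12),[0,9); WM=3
i=6 t=13 v=3: → [12,21),[9,18),[6,15); WM=3
i=7 t=14 v=6: → [12,21),[9,18),[6,15); WM=13; [0,9) fires=6 [3,12) fires=4
i=8 t=12 v=9: DROP (t<13-0); WM=13
i=9 t=17 v=6: → [15,24),[12,21),[9,18); WM=13
i=10 t=18 v=1: → [18,27),[15,24),[12,21); WM=13
i=11 t=15 v=2: → [15,24),[12,21),[9,18); WM=17; [6,15) fires=3
i=12 t=17 v=3: → [15,24),[12,21),[9,18); WM=17
i=13 t=21 v=3: → [21,30),[18,27),[15,24); WM=17
i=14 t=17 v=3: → [15,24),[12,21),[9,18); WM=17
i=15 t=24 v=5: → [24,33),[21,30),[18,27); WM=23; [9,18) fires=6 [12,21) fires=7
i=16 t=25 v=6: → [24,33),[21,30),[18,27); WM=23
i=17 t=26 v=3: → [24,33),[21,30),[18,27); WM=23
i=18 t=24 v=8: → [24,33),[21,30),[18,27); WM=23
i=19 t=22 v=6: DROP (t<23-0); WM=25; [15,24) fires=6

8 19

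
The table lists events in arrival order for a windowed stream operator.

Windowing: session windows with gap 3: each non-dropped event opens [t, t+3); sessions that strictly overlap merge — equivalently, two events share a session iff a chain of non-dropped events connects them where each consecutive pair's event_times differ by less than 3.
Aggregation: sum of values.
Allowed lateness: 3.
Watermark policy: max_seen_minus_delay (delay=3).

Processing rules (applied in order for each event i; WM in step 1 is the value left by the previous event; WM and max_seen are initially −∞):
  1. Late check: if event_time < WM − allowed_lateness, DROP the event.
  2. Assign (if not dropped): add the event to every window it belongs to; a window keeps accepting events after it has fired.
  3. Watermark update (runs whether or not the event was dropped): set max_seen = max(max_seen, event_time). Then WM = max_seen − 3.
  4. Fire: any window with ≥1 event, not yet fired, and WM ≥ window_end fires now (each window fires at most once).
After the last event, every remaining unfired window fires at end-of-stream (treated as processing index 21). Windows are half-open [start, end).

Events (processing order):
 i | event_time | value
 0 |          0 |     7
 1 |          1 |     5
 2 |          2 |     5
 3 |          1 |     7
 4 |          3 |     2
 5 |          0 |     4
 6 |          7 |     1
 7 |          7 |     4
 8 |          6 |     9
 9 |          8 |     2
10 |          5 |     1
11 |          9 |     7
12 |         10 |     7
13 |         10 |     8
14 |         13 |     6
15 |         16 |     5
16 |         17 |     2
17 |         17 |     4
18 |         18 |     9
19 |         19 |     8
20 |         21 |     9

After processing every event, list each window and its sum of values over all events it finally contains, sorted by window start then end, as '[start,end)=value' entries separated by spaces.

i=0 t=0 v=7: → [0,3); WM=-3
i=1 t=1 v=5: → [0,4); WM=-2
i=2 t=2 v=5: → [0,5); WM=-1
i=3 t=1 v=7: → [0,5); WM=-1
i=4 t=3 v=2: → [0,6); WM=0
i=5 t=0 v=4: → [0,6); WM=0
i=6 t=7 v=1: → [7,10); WM=4
i=7 t=7 v=4: → [7,10); WM=4
i=8 t=6 v=9: → [6,10); WM=4
i=9 t=8 v=2: → [6,11); WM=5
i=10 t=5 v=1: → [0,11); WM=5
i=11 t=9 v=7: → [0,12); WM=6
i=12 t=10 v=7: → [0,13); WM=7
i=13 t=10 v=8: → [0,13); WM=7
i=14 t=13 v=6: → [13,16); WM=10
i=15 t=16 v=5: → [16,19); WM=13
i=16 t=17 v=2: → [16,20); WM=14
i=17 t=17 v=4: → [16,20); WM=14
i=18 t=18 v=9: → [16,21); WM=15
i=19 t=19 v=8: → [16,22); WM=16
i=20 t=21 v=9: → [16,24); WM=18

[0,13)=69 [13,16)=6 [16,24)=37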